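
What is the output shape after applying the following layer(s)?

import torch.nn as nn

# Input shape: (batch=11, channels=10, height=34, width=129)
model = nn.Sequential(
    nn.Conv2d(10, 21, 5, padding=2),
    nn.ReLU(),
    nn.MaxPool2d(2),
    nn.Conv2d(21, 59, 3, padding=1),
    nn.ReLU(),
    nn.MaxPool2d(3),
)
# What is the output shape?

Input shape: (11, 10, 34, 129)
  -> after first Conv2d: (11, 21, 34, 129)
  -> after first MaxPool2d: (11, 21, 17, 64)
  -> after second Conv2d: (11, 59, 17, 64)
Output shape: (11, 59, 5, 21)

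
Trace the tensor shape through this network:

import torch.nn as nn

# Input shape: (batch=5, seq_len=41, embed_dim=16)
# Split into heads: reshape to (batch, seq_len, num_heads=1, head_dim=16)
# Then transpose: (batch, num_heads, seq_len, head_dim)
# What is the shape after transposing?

Input shape: (5, 41, 16)
  -> after reshape: (5, 41, 1, 16)
Output shape: (5, 1, 41, 16)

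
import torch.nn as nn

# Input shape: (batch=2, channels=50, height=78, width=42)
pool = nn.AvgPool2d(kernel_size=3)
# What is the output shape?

Input shape: (2, 50, 78, 42)
Output shape: (2, 50, 26, 14)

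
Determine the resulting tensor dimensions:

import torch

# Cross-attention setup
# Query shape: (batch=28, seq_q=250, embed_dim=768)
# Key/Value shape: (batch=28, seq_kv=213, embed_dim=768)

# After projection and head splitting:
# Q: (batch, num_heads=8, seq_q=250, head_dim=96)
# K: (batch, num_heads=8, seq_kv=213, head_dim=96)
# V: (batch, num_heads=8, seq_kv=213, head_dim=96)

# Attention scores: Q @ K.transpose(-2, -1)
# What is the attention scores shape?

Input shape: (28, 250, 768)
Output shape: (28, 8, 250, 213)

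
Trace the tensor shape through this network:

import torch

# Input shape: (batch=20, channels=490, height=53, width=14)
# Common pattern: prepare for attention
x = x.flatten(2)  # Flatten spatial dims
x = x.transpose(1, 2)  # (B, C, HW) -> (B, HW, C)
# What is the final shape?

Input shape: (20, 490, 53, 14)
  -> after flatten(2): (20, 490, 742)
Output shape: (20, 742, 490)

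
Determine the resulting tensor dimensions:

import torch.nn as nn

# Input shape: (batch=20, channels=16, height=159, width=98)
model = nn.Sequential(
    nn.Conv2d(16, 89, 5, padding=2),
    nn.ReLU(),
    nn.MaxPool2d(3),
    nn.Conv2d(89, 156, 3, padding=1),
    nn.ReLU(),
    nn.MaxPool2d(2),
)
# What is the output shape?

Input shape: (20, 16, 159, 98)
  -> after first Conv2d: (20, 89, 159, 98)
  -> after first MaxPool2d: (20, 89, 53, 32)
  -> after second Conv2d: (20, 156, 53, 32)
Output shape: (20, 156, 26, 16)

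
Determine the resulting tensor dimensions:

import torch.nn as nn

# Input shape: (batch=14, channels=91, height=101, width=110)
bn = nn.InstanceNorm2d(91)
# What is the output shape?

Input shape: (14, 91, 101, 110)
Output shape: (14, 91, 101, 110)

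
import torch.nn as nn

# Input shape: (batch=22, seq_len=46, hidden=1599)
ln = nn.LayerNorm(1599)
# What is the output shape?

Input shape: (22, 46, 1599)
Output shape: (22, 46, 1599)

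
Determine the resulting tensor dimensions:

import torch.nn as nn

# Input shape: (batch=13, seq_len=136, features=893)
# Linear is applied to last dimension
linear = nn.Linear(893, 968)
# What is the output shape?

Input shape: (13, 136, 893)
Output shape: (13, 136, 968)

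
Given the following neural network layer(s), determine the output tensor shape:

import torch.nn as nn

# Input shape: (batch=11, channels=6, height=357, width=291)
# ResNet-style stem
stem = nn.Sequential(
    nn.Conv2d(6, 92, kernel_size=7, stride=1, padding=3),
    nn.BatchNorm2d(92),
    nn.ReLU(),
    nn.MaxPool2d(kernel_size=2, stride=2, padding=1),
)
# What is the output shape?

Input shape: (11, 6, 357, 291)
  -> after Conv2d 7x7 stride=1: (11, 92, 357, 291)
Output shape: (11, 92, 179, 146)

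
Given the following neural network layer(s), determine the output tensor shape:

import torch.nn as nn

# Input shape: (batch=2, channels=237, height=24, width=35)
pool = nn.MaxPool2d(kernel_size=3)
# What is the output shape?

Input shape: (2, 237, 24, 35)
Output shape: (2, 237, 8, 11)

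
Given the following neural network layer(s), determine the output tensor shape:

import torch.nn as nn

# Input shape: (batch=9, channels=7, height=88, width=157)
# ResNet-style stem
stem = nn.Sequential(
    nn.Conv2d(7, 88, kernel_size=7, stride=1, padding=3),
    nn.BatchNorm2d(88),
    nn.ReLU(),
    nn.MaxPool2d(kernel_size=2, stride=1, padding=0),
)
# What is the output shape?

Input shape: (9, 7, 88, 157)
  -> after Conv2d 7x7 stride=1: (9, 88, 88, 157)
Output shape: (9, 88, 87, 156)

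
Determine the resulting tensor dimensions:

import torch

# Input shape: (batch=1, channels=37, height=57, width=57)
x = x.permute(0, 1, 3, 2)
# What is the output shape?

Input shape: (1, 37, 57, 57)
Output shape: (1, 37, 57, 57)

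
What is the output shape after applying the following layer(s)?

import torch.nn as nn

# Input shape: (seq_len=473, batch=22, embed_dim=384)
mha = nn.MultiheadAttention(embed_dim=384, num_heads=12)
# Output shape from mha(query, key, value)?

Input shape: (473, 22, 384)
Output shape: (473, 22, 384)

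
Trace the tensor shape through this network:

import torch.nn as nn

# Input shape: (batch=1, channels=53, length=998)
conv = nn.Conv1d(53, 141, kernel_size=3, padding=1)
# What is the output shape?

Input shape: (1, 53, 998)
Output shape: (1, 141, 998)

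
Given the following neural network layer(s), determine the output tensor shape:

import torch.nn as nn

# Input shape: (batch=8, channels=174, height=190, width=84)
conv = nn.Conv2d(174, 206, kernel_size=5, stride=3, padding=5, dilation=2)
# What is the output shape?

Input shape: (8, 174, 190, 84)
Output shape: (8, 206, 64, 29)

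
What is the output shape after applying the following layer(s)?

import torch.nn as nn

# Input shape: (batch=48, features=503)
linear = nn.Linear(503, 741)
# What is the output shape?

Input shape: (48, 503)
Output shape: (48, 741)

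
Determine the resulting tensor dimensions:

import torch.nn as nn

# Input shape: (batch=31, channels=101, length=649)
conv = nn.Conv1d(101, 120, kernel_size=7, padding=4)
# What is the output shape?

Input shape: (31, 101, 649)
Output shape: (31, 120, 651)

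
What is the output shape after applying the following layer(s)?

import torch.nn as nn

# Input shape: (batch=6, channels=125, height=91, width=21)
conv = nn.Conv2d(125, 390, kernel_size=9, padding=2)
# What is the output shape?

Input shape: (6, 125, 91, 21)
Output shape: (6, 390, 87, 17)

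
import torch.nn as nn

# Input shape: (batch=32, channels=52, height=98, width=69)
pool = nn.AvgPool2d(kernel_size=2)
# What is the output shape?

Input shape: (32, 52, 98, 69)
Output shape: (32, 52, 49, 34)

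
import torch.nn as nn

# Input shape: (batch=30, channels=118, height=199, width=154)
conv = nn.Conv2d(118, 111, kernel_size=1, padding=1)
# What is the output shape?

Input shape: (30, 118, 199, 154)
Output shape: (30, 111, 201, 156)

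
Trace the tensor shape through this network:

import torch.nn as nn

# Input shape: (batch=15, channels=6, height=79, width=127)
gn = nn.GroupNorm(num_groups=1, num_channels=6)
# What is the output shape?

Input shape: (15, 6, 79, 127)
Output shape: (15, 6, 79, 127)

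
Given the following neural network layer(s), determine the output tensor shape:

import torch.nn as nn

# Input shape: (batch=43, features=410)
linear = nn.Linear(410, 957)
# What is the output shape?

Input shape: (43, 410)
Output shape: (43, 957)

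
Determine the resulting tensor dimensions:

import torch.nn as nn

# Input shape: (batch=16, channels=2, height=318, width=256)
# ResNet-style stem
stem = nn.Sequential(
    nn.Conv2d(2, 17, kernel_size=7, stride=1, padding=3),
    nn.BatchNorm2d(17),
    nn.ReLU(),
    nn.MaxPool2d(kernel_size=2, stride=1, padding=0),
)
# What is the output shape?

Input shape: (16, 2, 318, 256)
  -> after Conv2d 7x7 stride=1: (16, 17, 318, 256)
Output shape: (16, 17, 317, 255)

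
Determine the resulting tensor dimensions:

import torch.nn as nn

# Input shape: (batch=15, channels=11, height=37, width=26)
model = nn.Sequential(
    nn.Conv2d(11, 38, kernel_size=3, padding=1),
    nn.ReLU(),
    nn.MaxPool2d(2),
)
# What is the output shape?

Input shape: (15, 11, 37, 26)
  -> after Conv2d: (15, 38, 37, 26)
  -> after ReLU: (15, 38, 37, 26)
Output shape: (15, 38, 18, 13)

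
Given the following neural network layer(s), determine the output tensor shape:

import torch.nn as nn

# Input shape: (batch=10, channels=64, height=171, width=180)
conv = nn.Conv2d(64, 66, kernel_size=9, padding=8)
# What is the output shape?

Input shape: (10, 64, 171, 180)
Output shape: (10, 66, 179, 188)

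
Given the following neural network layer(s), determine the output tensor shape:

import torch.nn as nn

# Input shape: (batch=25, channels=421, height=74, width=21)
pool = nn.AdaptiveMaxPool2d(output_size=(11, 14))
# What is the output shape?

Input shape: (25, 421, 74, 21)
Output shape: (25, 421, 11, 14)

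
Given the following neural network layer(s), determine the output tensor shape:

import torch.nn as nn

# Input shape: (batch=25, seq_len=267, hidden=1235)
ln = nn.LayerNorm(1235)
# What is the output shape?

Input shape: (25, 267, 1235)
Output shape: (25, 267, 1235)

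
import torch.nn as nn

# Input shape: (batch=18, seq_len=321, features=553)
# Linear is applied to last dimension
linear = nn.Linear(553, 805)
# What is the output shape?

Input shape: (18, 321, 553)
Output shape: (18, 321, 805)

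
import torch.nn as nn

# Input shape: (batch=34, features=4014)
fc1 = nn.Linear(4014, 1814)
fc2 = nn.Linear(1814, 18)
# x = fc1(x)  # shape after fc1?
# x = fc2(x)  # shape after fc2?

Input shape: (34, 4014)
  -> after fc1: (34, 1814)
Output shape: (34, 18)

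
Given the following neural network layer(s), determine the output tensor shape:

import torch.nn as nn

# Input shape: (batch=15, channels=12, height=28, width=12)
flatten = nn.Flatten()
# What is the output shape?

Input shape: (15, 12, 28, 12)
Output shape: (15, 4032)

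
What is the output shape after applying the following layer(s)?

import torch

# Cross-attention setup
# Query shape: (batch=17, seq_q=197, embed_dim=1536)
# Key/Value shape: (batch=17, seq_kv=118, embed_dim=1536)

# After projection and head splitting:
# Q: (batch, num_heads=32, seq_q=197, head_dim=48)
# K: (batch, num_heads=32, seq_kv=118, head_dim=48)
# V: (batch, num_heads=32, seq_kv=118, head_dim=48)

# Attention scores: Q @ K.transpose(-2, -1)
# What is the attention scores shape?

Input shape: (17, 197, 1536)
Output shape: (17, 32, 197, 118)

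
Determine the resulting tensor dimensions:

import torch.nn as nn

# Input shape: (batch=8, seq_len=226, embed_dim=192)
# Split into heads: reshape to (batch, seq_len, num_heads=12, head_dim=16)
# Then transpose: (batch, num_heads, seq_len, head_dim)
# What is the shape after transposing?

Input shape: (8, 226, 192)
  -> after reshape: (8, 226, 12, 16)
Output shape: (8, 12, 226, 16)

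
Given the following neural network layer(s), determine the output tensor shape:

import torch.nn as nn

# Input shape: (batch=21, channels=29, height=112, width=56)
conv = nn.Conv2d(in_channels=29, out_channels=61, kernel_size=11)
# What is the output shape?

Input shape: (21, 29, 112, 56)
Output shape: (21, 61, 102, 46)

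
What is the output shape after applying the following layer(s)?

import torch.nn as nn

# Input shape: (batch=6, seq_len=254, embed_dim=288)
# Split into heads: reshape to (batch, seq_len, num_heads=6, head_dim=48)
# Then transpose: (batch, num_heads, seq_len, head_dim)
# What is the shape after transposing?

Input shape: (6, 254, 288)
  -> after reshape: (6, 254, 6, 48)
Output shape: (6, 6, 254, 48)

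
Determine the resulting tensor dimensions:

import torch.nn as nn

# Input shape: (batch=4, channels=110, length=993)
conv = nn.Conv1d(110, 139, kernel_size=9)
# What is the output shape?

Input shape: (4, 110, 993)
Output shape: (4, 139, 985)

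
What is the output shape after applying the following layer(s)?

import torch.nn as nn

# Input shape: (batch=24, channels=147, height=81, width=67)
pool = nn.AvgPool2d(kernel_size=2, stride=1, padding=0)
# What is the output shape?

Input shape: (24, 147, 81, 67)
Output shape: (24, 147, 80, 66)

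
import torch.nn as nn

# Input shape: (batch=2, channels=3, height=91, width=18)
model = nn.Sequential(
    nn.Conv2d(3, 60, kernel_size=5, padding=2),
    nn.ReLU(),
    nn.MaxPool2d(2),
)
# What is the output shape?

Input shape: (2, 3, 91, 18)
  -> after Conv2d: (2, 60, 91, 18)
  -> after ReLU: (2, 60, 91, 18)
Output shape: (2, 60, 45, 9)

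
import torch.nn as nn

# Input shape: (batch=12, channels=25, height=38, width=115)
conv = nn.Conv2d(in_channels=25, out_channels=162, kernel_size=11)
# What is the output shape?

Input shape: (12, 25, 38, 115)
Output shape: (12, 162, 28, 105)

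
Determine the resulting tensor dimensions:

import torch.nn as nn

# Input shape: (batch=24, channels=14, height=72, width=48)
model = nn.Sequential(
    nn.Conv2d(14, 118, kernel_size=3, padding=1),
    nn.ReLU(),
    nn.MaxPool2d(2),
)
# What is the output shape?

Input shape: (24, 14, 72, 48)
  -> after Conv2d: (24, 118, 72, 48)
  -> after ReLU: (24, 118, 72, 48)
Output shape: (24, 118, 36, 24)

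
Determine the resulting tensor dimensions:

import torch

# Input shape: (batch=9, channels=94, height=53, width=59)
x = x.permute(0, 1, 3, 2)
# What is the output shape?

Input shape: (9, 94, 53, 59)
Output shape: (9, 94, 59, 53)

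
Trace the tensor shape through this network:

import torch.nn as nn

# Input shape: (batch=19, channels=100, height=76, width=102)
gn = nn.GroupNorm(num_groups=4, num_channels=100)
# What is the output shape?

Input shape: (19, 100, 76, 102)
Output shape: (19, 100, 76, 102)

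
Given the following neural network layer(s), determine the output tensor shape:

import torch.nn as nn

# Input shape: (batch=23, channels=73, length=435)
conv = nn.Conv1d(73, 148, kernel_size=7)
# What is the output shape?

Input shape: (23, 73, 435)
Output shape: (23, 148, 429)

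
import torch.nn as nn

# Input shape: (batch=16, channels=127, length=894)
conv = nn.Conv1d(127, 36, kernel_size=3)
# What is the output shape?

Input shape: (16, 127, 894)
Output shape: (16, 36, 892)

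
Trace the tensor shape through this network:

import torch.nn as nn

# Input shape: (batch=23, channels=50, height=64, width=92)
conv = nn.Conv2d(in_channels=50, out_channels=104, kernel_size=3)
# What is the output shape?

Input shape: (23, 50, 64, 92)
Output shape: (23, 104, 62, 90)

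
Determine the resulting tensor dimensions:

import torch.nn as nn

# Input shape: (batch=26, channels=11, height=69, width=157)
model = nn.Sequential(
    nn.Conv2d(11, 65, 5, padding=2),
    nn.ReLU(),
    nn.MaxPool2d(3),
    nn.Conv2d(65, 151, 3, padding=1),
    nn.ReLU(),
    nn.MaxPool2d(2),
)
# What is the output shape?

Input shape: (26, 11, 69, 157)
  -> after first Conv2d: (26, 65, 69, 157)
  -> after first MaxPool2d: (26, 65, 23, 52)
  -> after second Conv2d: (26, 151, 23, 52)
Output shape: (26, 151, 11, 26)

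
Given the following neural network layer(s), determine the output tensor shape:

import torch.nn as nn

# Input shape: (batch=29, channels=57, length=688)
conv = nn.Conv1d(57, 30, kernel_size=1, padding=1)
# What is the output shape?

Input shape: (29, 57, 688)
Output shape: (29, 30, 690)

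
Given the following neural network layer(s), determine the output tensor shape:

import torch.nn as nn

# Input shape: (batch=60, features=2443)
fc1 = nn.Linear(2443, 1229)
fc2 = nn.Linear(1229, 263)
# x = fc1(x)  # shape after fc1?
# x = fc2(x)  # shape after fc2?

Input shape: (60, 2443)
  -> after fc1: (60, 1229)
Output shape: (60, 263)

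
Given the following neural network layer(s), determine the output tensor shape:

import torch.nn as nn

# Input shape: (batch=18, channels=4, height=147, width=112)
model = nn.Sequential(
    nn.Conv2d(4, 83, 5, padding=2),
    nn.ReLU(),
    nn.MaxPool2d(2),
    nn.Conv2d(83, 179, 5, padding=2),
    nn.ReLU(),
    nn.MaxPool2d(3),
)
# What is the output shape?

Input shape: (18, 4, 147, 112)
  -> after first Conv2d: (18, 83, 147, 112)
  -> after first MaxPool2d: (18, 83, 73, 56)
  -> after second Conv2d: (18, 179, 73, 56)
Output shape: (18, 179, 24, 18)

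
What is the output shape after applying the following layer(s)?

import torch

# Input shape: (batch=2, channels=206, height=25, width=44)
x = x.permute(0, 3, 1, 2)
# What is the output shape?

Input shape: (2, 206, 25, 44)
Output shape: (2, 44, 206, 25)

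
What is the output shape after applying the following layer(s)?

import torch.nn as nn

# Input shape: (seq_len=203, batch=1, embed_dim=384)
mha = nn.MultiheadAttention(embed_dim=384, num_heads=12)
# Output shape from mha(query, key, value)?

Input shape: (203, 1, 384)
Output shape: (203, 1, 384)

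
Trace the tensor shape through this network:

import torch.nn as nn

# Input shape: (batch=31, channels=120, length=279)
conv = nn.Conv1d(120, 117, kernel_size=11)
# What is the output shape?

Input shape: (31, 120, 279)
Output shape: (31, 117, 269)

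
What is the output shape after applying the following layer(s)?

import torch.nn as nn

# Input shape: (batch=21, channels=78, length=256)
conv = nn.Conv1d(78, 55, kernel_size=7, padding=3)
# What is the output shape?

Input shape: (21, 78, 256)
Output shape: (21, 55, 256)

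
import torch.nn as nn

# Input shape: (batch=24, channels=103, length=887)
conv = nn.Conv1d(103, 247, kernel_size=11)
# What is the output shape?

Input shape: (24, 103, 887)
Output shape: (24, 247, 877)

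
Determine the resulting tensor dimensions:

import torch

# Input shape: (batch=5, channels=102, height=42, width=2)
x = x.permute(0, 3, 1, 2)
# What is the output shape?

Input shape: (5, 102, 42, 2)
Output shape: (5, 2, 102, 42)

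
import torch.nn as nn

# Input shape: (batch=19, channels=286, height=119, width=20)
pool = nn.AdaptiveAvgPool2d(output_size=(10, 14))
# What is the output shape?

Input shape: (19, 286, 119, 20)
Output shape: (19, 286, 10, 14)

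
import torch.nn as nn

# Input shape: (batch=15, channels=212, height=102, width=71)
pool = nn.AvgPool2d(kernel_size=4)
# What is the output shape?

Input shape: (15, 212, 102, 71)
Output shape: (15, 212, 25, 17)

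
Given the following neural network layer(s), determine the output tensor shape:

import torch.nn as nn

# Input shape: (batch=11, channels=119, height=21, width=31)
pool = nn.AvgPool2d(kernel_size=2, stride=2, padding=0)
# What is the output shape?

Input shape: (11, 119, 21, 31)
Output shape: (11, 119, 10, 15)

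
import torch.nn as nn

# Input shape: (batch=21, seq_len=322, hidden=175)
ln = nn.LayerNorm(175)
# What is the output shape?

Input shape: (21, 322, 175)
Output shape: (21, 322, 175)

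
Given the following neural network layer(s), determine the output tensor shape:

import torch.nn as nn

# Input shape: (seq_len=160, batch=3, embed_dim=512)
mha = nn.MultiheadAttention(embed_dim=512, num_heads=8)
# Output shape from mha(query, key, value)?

Input shape: (160, 3, 512)
Output shape: (160, 3, 512)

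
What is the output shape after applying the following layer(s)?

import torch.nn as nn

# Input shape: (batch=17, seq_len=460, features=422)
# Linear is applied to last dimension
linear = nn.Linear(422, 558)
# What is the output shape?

Input shape: (17, 460, 422)
Output shape: (17, 460, 558)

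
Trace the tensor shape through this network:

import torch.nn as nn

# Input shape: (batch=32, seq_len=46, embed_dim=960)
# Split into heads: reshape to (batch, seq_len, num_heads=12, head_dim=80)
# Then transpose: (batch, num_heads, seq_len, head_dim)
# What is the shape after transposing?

Input shape: (32, 46, 960)
  -> after reshape: (32, 46, 12, 80)
Output shape: (32, 12, 46, 80)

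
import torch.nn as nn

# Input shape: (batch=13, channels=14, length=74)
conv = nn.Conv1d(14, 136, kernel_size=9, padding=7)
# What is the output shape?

Input shape: (13, 14, 74)
Output shape: (13, 136, 80)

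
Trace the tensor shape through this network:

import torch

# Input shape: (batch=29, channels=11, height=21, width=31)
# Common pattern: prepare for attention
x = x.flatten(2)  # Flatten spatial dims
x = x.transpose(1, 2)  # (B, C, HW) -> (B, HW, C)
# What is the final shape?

Input shape: (29, 11, 21, 31)
  -> after flatten(2): (29, 11, 651)
Output shape: (29, 651, 11)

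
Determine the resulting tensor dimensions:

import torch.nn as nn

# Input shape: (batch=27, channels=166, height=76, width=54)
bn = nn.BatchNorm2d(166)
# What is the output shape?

Input shape: (27, 166, 76, 54)
Output shape: (27, 166, 76, 54)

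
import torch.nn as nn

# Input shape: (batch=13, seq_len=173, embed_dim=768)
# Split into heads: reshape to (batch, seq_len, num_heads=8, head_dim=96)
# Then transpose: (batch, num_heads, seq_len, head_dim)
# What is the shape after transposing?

Input shape: (13, 173, 768)
  -> after reshape: (13, 173, 8, 96)
Output shape: (13, 8, 173, 96)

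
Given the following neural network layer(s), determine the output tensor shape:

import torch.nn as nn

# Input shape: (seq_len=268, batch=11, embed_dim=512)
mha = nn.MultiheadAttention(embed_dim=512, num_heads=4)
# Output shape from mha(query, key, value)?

Input shape: (268, 11, 512)
Output shape: (268, 11, 512)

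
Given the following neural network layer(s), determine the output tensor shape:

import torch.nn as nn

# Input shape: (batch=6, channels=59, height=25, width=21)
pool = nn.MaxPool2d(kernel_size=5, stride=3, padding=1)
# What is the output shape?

Input shape: (6, 59, 25, 21)
Output shape: (6, 59, 8, 7)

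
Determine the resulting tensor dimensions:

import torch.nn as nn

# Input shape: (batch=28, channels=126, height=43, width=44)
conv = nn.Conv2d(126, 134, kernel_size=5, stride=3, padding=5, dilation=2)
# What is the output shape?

Input shape: (28, 126, 43, 44)
Output shape: (28, 134, 15, 16)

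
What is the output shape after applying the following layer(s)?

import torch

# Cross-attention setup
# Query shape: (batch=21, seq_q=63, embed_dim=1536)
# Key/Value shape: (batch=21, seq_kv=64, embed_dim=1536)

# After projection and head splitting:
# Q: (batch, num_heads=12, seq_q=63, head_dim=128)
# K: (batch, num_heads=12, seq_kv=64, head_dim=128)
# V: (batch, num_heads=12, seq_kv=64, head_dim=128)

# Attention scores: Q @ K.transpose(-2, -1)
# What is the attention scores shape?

Input shape: (21, 63, 1536)
Output shape: (21, 12, 63, 64)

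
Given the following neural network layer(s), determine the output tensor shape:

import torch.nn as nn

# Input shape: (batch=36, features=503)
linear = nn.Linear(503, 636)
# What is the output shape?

Input shape: (36, 503)
Output shape: (36, 636)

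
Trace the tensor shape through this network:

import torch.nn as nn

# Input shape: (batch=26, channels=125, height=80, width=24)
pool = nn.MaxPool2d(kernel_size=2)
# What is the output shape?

Input shape: (26, 125, 80, 24)
Output shape: (26, 125, 40, 12)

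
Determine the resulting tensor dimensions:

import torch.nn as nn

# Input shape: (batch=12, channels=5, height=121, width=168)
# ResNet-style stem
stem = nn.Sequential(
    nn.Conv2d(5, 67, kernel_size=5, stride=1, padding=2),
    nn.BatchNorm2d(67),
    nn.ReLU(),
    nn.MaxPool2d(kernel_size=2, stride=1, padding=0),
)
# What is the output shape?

Input shape: (12, 5, 121, 168)
  -> after Conv2d 5x5 stride=1: (12, 67, 121, 168)
Output shape: (12, 67, 120, 167)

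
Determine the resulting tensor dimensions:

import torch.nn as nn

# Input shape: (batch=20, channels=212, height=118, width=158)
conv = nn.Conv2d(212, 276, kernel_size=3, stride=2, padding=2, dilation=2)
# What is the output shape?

Input shape: (20, 212, 118, 158)
Output shape: (20, 276, 59, 79)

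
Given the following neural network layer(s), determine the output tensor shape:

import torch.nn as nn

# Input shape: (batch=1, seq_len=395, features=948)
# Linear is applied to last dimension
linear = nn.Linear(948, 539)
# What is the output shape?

Input shape: (1, 395, 948)
Output shape: (1, 395, 539)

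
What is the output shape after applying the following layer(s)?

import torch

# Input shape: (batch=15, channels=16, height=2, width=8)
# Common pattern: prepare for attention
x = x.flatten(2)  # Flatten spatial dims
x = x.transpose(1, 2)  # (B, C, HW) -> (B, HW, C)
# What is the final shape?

Input shape: (15, 16, 2, 8)
  -> after flatten(2): (15, 16, 16)
Output shape: (15, 16, 16)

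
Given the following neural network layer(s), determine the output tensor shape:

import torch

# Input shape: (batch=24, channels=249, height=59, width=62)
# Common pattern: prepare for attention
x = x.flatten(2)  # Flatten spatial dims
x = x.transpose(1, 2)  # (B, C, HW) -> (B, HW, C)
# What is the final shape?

Input shape: (24, 249, 59, 62)
  -> after flatten(2): (24, 249, 3658)
Output shape: (24, 3658, 249)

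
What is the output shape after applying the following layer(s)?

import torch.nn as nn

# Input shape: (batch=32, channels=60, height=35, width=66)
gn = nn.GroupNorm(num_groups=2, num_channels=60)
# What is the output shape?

Input shape: (32, 60, 35, 66)
Output shape: (32, 60, 35, 66)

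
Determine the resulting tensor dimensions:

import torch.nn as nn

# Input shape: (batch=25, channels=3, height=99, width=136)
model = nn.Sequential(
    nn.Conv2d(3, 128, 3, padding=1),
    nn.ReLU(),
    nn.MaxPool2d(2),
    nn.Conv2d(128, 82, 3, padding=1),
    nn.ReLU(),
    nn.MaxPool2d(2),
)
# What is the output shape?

Input shape: (25, 3, 99, 136)
  -> after first Conv2d: (25, 128, 99, 136)
  -> after first MaxPool2d: (25, 128, 49, 68)
  -> after second Conv2d: (25, 82, 49, 68)
Output shape: (25, 82, 24, 34)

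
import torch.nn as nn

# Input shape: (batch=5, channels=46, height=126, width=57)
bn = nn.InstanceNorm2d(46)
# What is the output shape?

Input shape: (5, 46, 126, 57)
Output shape: (5, 46, 126, 57)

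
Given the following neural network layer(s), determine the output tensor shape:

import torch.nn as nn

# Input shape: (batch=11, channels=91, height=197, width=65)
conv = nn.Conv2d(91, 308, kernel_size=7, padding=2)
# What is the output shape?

Input shape: (11, 91, 197, 65)
Output shape: (11, 308, 195, 63)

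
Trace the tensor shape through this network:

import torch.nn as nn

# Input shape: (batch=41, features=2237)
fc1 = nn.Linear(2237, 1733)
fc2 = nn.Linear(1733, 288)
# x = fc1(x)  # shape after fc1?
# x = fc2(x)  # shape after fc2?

Input shape: (41, 2237)
  -> after fc1: (41, 1733)
Output shape: (41, 288)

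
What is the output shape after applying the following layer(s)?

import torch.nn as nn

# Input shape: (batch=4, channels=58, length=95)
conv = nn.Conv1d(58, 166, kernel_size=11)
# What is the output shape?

Input shape: (4, 58, 95)
Output shape: (4, 166, 85)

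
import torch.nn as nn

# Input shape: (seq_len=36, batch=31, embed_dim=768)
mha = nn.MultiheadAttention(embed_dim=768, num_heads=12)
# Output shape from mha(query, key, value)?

Input shape: (36, 31, 768)
Output shape: (36, 31, 768)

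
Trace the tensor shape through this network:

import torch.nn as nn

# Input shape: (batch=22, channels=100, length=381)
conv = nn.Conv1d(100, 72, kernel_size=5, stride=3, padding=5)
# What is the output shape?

Input shape: (22, 100, 381)
Output shape: (22, 72, 129)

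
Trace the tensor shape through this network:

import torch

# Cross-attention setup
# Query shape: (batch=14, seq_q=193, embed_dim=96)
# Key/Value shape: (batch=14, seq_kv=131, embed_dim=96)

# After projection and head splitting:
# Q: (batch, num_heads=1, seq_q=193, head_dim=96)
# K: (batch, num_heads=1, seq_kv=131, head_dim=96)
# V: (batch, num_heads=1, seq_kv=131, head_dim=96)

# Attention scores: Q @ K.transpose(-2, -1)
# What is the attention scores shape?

Input shape: (14, 193, 96)
Output shape: (14, 1, 193, 131)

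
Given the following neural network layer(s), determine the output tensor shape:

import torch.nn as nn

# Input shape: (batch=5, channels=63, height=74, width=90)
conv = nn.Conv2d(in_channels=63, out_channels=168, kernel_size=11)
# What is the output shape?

Input shape: (5, 63, 74, 90)
Output shape: (5, 168, 64, 80)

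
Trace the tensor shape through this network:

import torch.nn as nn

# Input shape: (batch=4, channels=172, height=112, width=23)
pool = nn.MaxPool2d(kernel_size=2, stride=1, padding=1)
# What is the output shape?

Input shape: (4, 172, 112, 23)
Output shape: (4, 172, 113, 24)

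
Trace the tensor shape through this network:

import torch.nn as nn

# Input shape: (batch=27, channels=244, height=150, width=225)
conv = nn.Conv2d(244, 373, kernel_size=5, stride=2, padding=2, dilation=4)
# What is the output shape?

Input shape: (27, 244, 150, 225)
Output shape: (27, 373, 69, 107)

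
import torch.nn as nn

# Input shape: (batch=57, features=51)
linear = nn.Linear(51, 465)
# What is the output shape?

Input shape: (57, 51)
Output shape: (57, 465)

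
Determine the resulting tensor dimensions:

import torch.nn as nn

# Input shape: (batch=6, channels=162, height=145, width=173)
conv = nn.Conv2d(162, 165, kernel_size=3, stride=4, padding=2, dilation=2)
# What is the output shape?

Input shape: (6, 162, 145, 173)
Output shape: (6, 165, 37, 44)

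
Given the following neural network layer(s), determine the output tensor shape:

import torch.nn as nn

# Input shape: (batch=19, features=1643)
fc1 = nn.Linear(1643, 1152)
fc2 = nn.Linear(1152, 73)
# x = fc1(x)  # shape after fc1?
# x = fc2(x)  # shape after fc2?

Input shape: (19, 1643)
  -> after fc1: (19, 1152)
Output shape: (19, 73)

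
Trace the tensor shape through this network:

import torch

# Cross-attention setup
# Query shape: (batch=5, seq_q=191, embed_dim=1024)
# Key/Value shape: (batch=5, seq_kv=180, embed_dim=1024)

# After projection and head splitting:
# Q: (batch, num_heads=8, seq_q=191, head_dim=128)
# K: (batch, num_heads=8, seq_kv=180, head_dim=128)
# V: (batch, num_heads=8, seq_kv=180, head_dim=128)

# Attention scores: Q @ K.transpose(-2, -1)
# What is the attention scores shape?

Input shape: (5, 191, 1024)
Output shape: (5, 8, 191, 180)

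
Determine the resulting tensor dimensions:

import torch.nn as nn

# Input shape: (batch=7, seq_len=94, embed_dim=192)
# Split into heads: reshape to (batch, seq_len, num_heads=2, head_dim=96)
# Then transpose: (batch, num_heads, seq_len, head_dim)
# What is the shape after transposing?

Input shape: (7, 94, 192)
  -> after reshape: (7, 94, 2, 96)
Output shape: (7, 2, 94, 96)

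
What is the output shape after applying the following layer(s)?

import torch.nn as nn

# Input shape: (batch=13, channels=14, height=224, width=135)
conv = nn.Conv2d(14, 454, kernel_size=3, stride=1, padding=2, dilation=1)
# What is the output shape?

Input shape: (13, 14, 224, 135)
Output shape: (13, 454, 226, 137)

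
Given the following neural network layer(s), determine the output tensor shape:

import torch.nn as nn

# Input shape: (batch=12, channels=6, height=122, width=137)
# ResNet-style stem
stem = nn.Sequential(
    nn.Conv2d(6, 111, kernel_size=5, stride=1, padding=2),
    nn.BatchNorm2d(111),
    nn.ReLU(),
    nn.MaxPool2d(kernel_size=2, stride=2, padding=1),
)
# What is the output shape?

Input shape: (12, 6, 122, 137)
  -> after Conv2d 5x5 stride=1: (12, 111, 122, 137)
Output shape: (12, 111, 62, 69)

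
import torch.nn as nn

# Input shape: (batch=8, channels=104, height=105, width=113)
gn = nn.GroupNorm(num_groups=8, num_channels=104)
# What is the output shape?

Input shape: (8, 104, 105, 113)
Output shape: (8, 104, 105, 113)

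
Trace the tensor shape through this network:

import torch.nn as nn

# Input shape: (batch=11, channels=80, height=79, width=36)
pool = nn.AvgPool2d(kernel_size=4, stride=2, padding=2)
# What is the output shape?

Input shape: (11, 80, 79, 36)
Output shape: (11, 80, 40, 19)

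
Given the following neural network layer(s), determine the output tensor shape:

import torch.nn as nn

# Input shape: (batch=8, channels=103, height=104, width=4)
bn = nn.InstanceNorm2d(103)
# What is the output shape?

Input shape: (8, 103, 104, 4)
Output shape: (8, 103, 104, 4)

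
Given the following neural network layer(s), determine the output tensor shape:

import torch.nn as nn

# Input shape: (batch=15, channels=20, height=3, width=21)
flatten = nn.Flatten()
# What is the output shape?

Input shape: (15, 20, 3, 21)
Output shape: (15, 1260)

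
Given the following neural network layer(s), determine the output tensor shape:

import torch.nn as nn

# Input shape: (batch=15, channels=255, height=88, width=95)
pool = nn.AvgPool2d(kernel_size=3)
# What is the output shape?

Input shape: (15, 255, 88, 95)
Output shape: (15, 255, 29, 31)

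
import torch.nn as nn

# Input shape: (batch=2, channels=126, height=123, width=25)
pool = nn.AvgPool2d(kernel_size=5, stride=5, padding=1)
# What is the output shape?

Input shape: (2, 126, 123, 25)
Output shape: (2, 126, 25, 5)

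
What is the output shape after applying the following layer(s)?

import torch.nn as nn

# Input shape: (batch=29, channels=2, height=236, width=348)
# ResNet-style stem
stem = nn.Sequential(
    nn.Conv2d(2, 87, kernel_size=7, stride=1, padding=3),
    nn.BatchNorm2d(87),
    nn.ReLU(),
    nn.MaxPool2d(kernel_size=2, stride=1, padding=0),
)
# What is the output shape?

Input shape: (29, 2, 236, 348)
  -> after Conv2d 7x7 stride=1: (29, 87, 236, 348)
Output shape: (29, 87, 235, 347)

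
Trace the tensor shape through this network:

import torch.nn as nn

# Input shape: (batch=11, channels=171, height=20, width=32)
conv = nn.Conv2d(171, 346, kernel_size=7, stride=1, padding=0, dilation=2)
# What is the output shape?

Input shape: (11, 171, 20, 32)
Output shape: (11, 346, 8, 20)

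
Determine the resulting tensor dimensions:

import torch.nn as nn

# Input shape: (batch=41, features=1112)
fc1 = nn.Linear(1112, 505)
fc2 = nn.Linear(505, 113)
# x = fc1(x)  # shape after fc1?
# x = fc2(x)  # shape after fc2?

Input shape: (41, 1112)
  -> after fc1: (41, 505)
Output shape: (41, 113)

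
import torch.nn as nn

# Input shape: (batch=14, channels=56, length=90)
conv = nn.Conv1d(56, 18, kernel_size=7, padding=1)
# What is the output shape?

Input shape: (14, 56, 90)
Output shape: (14, 18, 86)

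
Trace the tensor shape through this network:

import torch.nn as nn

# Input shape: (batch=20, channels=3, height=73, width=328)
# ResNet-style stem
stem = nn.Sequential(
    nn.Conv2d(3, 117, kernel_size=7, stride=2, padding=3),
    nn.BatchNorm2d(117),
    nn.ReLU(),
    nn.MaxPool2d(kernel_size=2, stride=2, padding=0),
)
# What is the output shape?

Input shape: (20, 3, 73, 328)
  -> after Conv2d 7x7 stride=2: (20, 117, 37, 164)
Output shape: (20, 117, 18, 82)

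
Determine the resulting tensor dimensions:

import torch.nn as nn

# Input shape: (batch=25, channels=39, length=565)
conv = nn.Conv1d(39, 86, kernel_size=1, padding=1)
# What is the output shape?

Input shape: (25, 39, 565)
Output shape: (25, 86, 567)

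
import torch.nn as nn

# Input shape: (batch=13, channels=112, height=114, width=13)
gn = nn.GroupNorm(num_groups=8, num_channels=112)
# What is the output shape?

Input shape: (13, 112, 114, 13)
Output shape: (13, 112, 114, 13)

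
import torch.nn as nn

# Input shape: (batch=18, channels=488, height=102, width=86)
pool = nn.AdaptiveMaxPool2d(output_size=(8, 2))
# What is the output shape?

Input shape: (18, 488, 102, 86)
Output shape: (18, 488, 8, 2)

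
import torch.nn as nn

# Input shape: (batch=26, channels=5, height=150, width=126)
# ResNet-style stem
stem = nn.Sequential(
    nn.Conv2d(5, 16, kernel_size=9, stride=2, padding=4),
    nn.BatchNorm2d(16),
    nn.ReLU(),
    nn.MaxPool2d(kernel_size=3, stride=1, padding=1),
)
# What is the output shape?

Input shape: (26, 5, 150, 126)
  -> after Conv2d 9x9 stride=2: (26, 16, 75, 63)
Output shape: (26, 16, 75, 63)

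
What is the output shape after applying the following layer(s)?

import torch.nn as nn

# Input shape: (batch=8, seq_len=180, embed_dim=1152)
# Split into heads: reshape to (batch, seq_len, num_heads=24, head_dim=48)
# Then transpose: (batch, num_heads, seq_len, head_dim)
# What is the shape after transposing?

Input shape: (8, 180, 1152)
  -> after reshape: (8, 180, 24, 48)
Output shape: (8, 24, 180, 48)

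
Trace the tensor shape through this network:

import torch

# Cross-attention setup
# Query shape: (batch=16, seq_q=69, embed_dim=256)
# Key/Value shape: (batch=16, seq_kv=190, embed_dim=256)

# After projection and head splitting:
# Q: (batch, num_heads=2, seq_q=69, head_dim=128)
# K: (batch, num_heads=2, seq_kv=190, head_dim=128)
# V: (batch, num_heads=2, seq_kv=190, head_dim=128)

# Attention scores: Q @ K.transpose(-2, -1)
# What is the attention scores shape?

Input shape: (16, 69, 256)
Output shape: (16, 2, 69, 190)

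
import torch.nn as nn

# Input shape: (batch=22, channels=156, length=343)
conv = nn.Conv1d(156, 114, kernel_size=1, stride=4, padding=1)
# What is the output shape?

Input shape: (22, 156, 343)
Output shape: (22, 114, 87)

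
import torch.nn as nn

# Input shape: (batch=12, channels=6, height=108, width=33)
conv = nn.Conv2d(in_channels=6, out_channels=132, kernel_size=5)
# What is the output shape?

Input shape: (12, 6, 108, 33)
Output shape: (12, 132, 104, 29)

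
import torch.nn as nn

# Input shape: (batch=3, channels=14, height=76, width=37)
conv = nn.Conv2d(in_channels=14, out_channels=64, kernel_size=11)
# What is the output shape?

Input shape: (3, 14, 76, 37)
Output shape: (3, 64, 66, 27)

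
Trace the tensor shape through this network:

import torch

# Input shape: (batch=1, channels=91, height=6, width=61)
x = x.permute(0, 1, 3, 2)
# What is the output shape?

Input shape: (1, 91, 6, 61)
Output shape: (1, 91, 61, 6)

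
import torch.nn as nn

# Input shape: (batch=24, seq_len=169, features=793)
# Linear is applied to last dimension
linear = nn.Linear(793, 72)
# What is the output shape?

Input shape: (24, 169, 793)
Output shape: (24, 169, 72)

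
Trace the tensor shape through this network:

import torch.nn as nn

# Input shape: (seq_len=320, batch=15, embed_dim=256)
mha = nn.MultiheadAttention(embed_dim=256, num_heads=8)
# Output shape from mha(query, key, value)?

Input shape: (320, 15, 256)
Output shape: (320, 15, 256)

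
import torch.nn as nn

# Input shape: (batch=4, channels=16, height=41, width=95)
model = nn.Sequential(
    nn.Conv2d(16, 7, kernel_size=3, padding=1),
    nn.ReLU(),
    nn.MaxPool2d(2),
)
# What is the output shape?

Input shape: (4, 16, 41, 95)
  -> after Conv2d: (4, 7, 41, 95)
  -> after ReLU: (4, 7, 41, 95)
Output shape: (4, 7, 20, 47)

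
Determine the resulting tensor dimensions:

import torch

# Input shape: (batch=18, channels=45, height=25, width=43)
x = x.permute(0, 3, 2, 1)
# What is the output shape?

Input shape: (18, 45, 25, 43)
Output shape: (18, 43, 25, 45)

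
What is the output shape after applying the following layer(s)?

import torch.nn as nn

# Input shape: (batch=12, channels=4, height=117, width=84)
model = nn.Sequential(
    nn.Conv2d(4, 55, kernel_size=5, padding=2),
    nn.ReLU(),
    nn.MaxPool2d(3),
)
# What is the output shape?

Input shape: (12, 4, 117, 84)
  -> after Conv2d: (12, 55, 117, 84)
  -> after ReLU: (12, 55, 117, 84)
Output shape: (12, 55, 39, 28)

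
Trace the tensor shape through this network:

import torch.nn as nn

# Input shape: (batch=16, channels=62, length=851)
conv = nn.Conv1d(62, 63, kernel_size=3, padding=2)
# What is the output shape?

Input shape: (16, 62, 851)
Output shape: (16, 63, 853)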